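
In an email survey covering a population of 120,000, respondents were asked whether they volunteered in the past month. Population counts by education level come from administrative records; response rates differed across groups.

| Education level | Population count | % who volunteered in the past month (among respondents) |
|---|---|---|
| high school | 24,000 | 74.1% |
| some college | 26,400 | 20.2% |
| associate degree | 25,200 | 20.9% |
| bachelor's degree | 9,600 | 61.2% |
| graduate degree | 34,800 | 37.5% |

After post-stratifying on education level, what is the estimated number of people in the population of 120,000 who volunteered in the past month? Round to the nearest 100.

Estimated count per cell = population count × respondent percentage:
  high school: 24,000 × 74.1% = 17,784
  some college: 26,400 × 20.2% = 5332.8
  associate degree: 25,200 × 20.9% = 5266.8
  bachelor's degree: 9,600 × 61.2% = 5875.2
  graduate degree: 34,800 × 37.5% = 13,050
Estimated total = 47308.8 → 47,300.

47,300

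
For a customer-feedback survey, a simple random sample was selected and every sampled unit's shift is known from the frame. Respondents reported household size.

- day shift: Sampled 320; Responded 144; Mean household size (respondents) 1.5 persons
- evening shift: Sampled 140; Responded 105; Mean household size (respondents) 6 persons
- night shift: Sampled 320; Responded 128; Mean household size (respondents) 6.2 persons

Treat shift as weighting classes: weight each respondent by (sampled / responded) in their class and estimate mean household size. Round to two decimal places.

Response rates by class: day shift 144/320 = 45%, evening shift 105/140 = 75%, night shift 128/320 = 40%.
With weight = n_sampled/n_responded per class, the weighted class total is n_sampled:
  day shift: 320 × 1.5 = 480
  evening shift: 140 × 6 = 840
  night shift: 320 × 6.2 = 1984
Adjusted estimate = 3304 / 780 = 4.2359 → 4.24.

4.24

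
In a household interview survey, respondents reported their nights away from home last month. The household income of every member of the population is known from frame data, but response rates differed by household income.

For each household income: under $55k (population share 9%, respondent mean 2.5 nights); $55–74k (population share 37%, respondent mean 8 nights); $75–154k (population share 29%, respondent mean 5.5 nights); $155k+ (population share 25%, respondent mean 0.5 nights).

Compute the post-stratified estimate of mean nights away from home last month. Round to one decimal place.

4.9

Each cell contributes population-share × respondent value:
  under $55k: 0.09 × 2.5 = 0.225
  $55–74k: 0.37 × 8 = 2.96
  $75–154k: 0.29 × 5.5 = 1.595
  $155k+: 0.25 × 0.5 = 0.125
Post-stratified estimate = 4.905 → 4.9.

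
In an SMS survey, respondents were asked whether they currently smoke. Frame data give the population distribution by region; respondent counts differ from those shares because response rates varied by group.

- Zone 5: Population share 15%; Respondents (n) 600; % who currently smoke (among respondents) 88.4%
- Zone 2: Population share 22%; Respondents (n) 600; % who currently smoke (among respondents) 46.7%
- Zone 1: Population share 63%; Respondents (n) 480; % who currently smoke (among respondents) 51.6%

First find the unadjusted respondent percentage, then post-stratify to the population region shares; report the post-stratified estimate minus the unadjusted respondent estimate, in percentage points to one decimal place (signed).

Without adjustment, the pooled respondent share is:
  (600/1680)×88.4 + (600/1680)×46.7 + (480/1680)×51.6 = 62.9929%
Post-stratified estimate weights by population shares:
  0.15×88.4 + 0.22×46.7 + 0.63×51.6 = 56.042%
Difference = 56.042 − 62.9929 = -6.9509 pp.

-7.0 percentage points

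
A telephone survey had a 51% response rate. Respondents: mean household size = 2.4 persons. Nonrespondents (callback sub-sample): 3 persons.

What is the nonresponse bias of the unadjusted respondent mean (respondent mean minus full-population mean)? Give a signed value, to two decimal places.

Nonresponse fraction = 1 − 0.51 = 0.49.
Bias = (nonresponse fraction) × (respondent mean − nonrespondent mean)
     = 0.49 × (2.4 − 3) = 0.49 × -0.6 = -0.294.

-0.29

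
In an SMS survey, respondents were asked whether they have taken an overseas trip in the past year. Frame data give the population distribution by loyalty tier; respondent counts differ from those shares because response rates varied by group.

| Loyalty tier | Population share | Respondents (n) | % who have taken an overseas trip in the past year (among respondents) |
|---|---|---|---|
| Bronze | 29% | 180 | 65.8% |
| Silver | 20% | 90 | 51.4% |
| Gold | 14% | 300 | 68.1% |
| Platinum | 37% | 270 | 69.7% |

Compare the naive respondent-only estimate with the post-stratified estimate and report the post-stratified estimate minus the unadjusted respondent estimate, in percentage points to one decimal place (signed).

Naive respondent-only estimate (weights = respondent counts):
  (180/840)×65.8 + (90/840)×51.4 + (300/840)×68.1 + (270/840)×69.7 = 66.3321%
Post-stratifying to population shares instead:
  0.29×65.8 + 0.2×51.4 + 0.14×68.1 + 0.37×69.7 = 64.685%
Difference = 64.685 − 66.3321 = -1.6471 pp.

-1.6 percentage points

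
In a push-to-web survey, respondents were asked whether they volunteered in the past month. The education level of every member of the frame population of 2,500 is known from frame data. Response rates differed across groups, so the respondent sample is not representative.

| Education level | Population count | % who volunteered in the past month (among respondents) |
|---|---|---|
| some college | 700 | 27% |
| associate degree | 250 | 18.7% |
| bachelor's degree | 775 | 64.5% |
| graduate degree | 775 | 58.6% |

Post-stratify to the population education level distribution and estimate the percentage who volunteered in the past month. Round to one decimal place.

47.6%

Each cell contributes population-share × respondent value:
  some college: (700/2,500) × 27 = 7.56
  associate degree: (250/2,500) × 18.7 = 1.87
  bachelor's degree: (775/2,500) × 64.5 = 19.995
  graduate degree: (775/2,500) × 58.6 = 18.166
Post-stratified estimate = 47.591 → 47.6%.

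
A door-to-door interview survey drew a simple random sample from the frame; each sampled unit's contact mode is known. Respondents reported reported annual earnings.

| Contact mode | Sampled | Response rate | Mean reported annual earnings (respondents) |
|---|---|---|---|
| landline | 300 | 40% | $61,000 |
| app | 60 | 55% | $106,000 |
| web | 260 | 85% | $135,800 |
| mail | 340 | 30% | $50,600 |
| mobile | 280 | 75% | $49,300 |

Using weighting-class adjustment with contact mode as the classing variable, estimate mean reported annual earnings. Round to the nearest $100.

$73,400

Weighting each respondent by the inverse class response rate inflates each class back to its sampled size, so the class weight is n_sampled:
  landline: 300 × 61,000 = 18,300,000
  app: 60 × 106,000 = 6,360,000
  web: 260 × 135,800 = 35,308,000
  mail: 340 × 50,600 = 17,204,000
  mobile: 280 × 49,300 = 13,804,000
Adjusted estimate = 90,976,000 / 1,240 = 73367.7 → $73,400.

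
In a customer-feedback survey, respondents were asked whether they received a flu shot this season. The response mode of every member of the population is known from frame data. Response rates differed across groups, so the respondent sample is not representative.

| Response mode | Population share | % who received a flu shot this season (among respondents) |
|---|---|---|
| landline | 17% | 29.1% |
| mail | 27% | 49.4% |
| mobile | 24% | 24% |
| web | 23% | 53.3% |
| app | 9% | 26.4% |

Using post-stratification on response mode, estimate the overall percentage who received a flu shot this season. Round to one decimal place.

38.7%

Reweight to the known response mode distribution:
  landline: 0.17 × 29.1 = 4.947
  mail: 0.27 × 49.4 = 13.338
  mobile: 0.24 × 24 = 5.76
  web: 0.23 × 53.3 = 12.259
  app: 0.09 × 26.4 = 2.376
Post-stratified estimate = 38.68 → 38.7%.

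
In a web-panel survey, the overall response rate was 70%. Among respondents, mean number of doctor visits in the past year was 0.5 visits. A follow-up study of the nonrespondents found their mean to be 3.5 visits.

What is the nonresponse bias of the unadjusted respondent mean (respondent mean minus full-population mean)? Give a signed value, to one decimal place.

-0.9

Nonresponse fraction = 1 − 0.7 = 0.3.
Bias = (nonresponse fraction) × (respondent mean − nonrespondent mean)
     = 0.3 × (0.5 − 3.5) = 0.3 × -3 = -0.9.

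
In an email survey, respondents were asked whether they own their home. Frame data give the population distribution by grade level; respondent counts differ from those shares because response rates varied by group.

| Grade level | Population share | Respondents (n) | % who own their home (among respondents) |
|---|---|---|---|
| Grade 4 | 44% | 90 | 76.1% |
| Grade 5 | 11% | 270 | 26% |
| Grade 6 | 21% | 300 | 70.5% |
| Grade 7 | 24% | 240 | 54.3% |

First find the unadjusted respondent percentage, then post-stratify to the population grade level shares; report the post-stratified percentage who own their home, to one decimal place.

64.2%

Unadjusted (pooled respondent) estimate weights by respondent counts:
  (90/900)×76.1 + (270/900)×26 + (300/900)×70.5 + (240/900)×54.3 = 53.39%
Post-stratifying to population shares instead:
  0.44×76.1 + 0.11×26 + 0.21×70.5 + 0.24×54.3 = 64.181%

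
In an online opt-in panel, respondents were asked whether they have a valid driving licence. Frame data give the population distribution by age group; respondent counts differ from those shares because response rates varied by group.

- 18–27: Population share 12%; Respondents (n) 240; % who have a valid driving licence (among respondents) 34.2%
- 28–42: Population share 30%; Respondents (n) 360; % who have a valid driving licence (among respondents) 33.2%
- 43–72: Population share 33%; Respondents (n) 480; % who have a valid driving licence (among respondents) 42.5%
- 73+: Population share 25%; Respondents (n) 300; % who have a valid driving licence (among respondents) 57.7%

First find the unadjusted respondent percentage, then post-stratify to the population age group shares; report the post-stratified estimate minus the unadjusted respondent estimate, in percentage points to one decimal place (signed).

Unadjusted (pooled respondent) estimate weights by respondent counts:
  (240/1380)×34.2 + (360/1380)×33.2 + (480/1380)×42.5 + (300/1380)×57.7 = 41.9348%
Post-stratifying to population shares instead:
  0.12×34.2 + 0.3×33.2 + 0.33×42.5 + 0.25×57.7 = 42.514%
Difference = 42.514 − 41.9348 = 0.5792 pp.

+0.6 percentage points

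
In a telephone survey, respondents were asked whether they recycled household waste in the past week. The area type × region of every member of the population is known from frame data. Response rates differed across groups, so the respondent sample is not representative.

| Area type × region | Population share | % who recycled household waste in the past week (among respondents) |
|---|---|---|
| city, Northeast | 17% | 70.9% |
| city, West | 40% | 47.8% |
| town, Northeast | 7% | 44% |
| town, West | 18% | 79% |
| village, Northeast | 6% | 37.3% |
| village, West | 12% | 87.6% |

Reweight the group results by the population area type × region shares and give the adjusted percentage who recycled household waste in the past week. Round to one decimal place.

Reweight to the known area type × region distribution:
  city, Northeast: 0.17 × 70.9 = 12.053
  city, West: 0.4 × 47.8 = 19.12
  town, Northeast: 0.07 × 44 = 3.08
  town, West: 0.18 × 79 = 14.22
  village, Northeast: 0.06 × 37.3 = 2.238
  village, West: 0.12 × 87.6 = 10.512
Post-stratified estimate = 61.223 → 61.2%.

61.2%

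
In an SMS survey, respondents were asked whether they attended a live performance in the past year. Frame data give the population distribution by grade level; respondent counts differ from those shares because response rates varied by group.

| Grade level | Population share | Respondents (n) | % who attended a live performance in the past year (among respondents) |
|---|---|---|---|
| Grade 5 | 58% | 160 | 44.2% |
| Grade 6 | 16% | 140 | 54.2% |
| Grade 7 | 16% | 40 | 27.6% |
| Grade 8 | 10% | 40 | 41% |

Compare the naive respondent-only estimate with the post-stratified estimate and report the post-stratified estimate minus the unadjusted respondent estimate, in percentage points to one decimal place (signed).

-3.0 percentage points

Without adjustment, the pooled respondent share is:
  (160/380)×44.2 + (140/380)×54.2 + (40/380)×27.6 + (40/380)×41 = 45.8%
Reweighting by population grade level shares:
  0.58×44.2 + 0.16×54.2 + 0.16×27.6 + 0.1×41 = 42.824%
Difference = 42.824 − 45.8 = -2.976 pp.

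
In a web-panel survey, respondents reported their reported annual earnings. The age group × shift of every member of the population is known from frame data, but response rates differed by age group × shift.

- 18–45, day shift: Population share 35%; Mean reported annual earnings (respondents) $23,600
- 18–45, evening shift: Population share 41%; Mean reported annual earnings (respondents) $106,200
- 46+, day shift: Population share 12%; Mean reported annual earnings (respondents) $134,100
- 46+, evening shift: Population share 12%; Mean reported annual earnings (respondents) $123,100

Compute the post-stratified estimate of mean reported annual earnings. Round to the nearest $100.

$82,700

Post-stratification weights by population share, not respondent share:
  18–45, day shift: 0.35 × 23,600 = 8260
  18–45, evening shift: 0.41 × 106,200 = 43,542
  46+, day shift: 0.12 × 134,100 = 16,092
  46+, evening shift: 0.12 × 123,100 = 14,772
Post-stratified estimate = 82,666 → $82,700.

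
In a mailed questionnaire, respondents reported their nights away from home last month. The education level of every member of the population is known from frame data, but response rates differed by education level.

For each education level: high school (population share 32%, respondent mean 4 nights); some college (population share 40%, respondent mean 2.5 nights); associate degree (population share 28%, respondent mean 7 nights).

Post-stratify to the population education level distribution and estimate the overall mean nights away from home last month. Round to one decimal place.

4.2

Weight each group's respondent value by its population share:
  high school: 0.32 × 4 = 1.28
  some college: 0.4 × 2.5 = 1
  associate degree: 0.28 × 7 = 1.96
Post-stratified estimate = 4.24 → 4.2.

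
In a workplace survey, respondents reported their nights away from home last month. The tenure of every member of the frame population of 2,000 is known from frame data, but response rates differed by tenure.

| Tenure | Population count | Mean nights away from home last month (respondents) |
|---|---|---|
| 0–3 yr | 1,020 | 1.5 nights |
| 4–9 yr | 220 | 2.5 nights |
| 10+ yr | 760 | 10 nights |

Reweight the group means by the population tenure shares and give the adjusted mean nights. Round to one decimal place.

4.8

Weight each group's respondent value by its population share:
  0–3 yr: (1,020/2,000) × 1.5 = 0.765
  4–9 yr: (220/2,000) × 2.5 = 0.275
  10+ yr: (760/2,000) × 10 = 3.8
Post-stratified estimate = 4.84 → 4.8.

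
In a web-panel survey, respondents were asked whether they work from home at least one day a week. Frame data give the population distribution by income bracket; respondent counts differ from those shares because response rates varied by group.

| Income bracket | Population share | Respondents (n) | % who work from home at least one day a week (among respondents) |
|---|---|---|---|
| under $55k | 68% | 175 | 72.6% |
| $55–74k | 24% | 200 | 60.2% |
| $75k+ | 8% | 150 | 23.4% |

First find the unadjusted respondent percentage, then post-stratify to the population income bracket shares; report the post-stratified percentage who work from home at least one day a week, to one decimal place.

Naive respondent-only estimate (weights = respondent counts):
  (175/525)×72.6 + (200/525)×60.2 + (150/525)×23.4 = 53.819%
Reweighting by population income bracket shares:
  0.68×72.6 + 0.24×60.2 + 0.08×23.4 = 65.688%

65.7%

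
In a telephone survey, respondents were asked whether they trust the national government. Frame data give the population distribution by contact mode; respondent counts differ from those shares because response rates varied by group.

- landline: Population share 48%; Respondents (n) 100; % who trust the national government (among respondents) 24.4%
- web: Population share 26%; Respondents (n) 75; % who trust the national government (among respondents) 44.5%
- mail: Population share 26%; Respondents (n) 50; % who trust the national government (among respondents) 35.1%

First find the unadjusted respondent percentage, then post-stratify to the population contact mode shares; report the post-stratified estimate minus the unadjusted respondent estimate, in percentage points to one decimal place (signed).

-1.1 percentage points

Unadjusted (pooled respondent) estimate weights by respondent counts:
  (100/225)×24.4 + (75/225)×44.5 + (50/225)×35.1 = 33.4778%
Post-stratified estimate weights by population shares:
  0.48×24.4 + 0.26×44.5 + 0.26×35.1 = 32.408%
Difference = 32.408 − 33.4778 = -1.0698 pp.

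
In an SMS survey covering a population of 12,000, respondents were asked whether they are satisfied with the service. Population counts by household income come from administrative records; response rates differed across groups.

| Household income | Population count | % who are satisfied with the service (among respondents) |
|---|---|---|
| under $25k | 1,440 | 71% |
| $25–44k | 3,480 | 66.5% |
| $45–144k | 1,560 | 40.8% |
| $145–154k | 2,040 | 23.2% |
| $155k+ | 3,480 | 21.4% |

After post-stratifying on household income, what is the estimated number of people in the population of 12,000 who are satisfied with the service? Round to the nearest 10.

Estimated count per cell = population count × respondent percentage:
  under $25k: 1,440 × 71% = 1022.4
  $25–44k: 3,480 × 66.5% = 2314.2
  $45–144k: 1,560 × 40.8% = 636.48
  $145–154k: 2,040 × 23.2% = 473.28
  $155k+: 3,480 × 21.4% = 744.72
Estimated total = 5191.08 → 5,190.

5,190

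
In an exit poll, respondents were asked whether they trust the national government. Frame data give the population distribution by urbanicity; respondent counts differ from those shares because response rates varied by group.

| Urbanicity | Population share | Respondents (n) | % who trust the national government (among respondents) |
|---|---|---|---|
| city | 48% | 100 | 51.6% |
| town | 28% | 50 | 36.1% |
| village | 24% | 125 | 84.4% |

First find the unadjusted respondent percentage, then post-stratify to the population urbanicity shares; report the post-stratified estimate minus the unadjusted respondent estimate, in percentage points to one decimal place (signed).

Without adjustment, the pooled respondent share is:
  (100/275)×51.6 + (50/275)×36.1 + (125/275)×84.4 = 63.6909%
Post-stratifying to population shares instead:
  0.48×51.6 + 0.28×36.1 + 0.24×84.4 = 55.132%
Difference = 55.132 − 63.6909 = -8.5589 pp.

-8.6 percentage points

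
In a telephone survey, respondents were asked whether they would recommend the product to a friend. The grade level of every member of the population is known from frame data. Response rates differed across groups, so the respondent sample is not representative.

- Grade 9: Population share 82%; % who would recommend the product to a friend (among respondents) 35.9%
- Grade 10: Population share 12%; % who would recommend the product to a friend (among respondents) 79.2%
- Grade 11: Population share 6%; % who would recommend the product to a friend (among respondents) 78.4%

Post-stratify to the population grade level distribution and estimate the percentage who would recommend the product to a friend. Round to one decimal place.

Post-stratification weights by population share, not respondent share:
  Grade 9: 0.82 × 35.9 = 29.438
  Grade 10: 0.12 × 79.2 = 9.504
  Grade 11: 0.06 × 78.4 = 4.704
Post-stratified estimate = 43.646 → 43.6%.

43.6%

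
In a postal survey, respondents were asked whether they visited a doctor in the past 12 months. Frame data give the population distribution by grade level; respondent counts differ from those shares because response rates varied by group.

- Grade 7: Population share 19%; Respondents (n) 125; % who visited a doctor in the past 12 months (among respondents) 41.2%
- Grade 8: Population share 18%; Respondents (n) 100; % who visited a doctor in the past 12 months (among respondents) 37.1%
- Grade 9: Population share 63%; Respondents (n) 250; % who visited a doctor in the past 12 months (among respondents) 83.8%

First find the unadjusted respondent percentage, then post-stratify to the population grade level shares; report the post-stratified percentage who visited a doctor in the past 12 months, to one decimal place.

67.3%

Unadjusted (pooled respondent) estimate weights by respondent counts:
  (125/475)×41.2 + (100/475)×37.1 + (250/475)×83.8 = 62.7579%
Post-stratified estimate weights by population shares:
  0.19×41.2 + 0.18×37.1 + 0.63×83.8 = 67.3%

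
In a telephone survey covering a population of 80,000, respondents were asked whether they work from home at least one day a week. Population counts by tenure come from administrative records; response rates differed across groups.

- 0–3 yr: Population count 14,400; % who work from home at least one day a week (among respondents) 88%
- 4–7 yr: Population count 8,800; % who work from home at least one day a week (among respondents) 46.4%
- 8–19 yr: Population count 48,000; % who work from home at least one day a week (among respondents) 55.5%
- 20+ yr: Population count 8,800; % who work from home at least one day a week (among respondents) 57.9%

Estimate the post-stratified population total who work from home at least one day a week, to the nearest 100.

48,500

Each cell contributes its population count × the respondent rate:
  0–3 yr: 14,400 × 88% = 12,672
  4–7 yr: 8,800 × 46.4% = 4083.2
  8–19 yr: 48,000 × 55.5% = 26,640
  20+ yr: 8,800 × 57.9% = 5095.2
Estimated total = 48490.4 → 48,500.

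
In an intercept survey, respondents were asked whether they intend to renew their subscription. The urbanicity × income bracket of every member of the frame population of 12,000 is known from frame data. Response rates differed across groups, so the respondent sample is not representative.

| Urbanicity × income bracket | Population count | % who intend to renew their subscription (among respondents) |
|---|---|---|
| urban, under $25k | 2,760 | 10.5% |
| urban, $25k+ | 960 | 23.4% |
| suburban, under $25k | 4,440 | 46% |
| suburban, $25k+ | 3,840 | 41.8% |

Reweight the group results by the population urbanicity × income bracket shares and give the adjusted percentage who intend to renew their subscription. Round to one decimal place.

Each cell contributes population-share × respondent value:
  urban, under $25k: (2,760/12,000) × 10.5 = 2.415
  urban, $25k+: (960/12,000) × 23.4 = 1.872
  suburban, under $25k: (4,440/12,000) × 46 = 17.02
  suburban, $25k+: (3,840/12,000) × 41.8 = 13.376
Post-stratified estimate = 34.683 → 34.7%.

34.7%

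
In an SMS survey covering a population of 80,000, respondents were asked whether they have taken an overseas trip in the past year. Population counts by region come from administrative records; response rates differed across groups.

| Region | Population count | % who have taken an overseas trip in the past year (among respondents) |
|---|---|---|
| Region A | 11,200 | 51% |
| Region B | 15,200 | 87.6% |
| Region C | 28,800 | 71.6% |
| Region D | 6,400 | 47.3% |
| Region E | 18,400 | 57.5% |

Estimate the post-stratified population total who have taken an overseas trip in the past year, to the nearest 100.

Apply each group's respondent rate to its population count:
  Region A: 11,200 × 51% = 5712
  Region B: 15,200 × 87.6% = 13315.2
  Region C: 28,800 × 71.6% = 20620.8
  Region D: 6,400 × 47.3% = 3027.2
  Region E: 18,400 × 57.5% = 10,580
Estimated total = 53255.2 → 53,300.

53,300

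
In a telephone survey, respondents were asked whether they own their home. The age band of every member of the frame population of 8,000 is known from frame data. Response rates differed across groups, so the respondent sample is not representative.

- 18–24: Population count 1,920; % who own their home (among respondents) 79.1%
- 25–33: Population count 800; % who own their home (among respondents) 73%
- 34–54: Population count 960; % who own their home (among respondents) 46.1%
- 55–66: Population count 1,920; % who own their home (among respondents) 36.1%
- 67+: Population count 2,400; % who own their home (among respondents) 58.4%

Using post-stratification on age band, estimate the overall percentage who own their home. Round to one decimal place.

Each cell contributes population-share × respondent value:
  18–24: (1,920/8,000) × 79.1 = 18.984
  25–33: (800/8,000) × 73 = 7.3
  34–54: (960/8,000) × 46.1 = 5.532
  55–66: (1,920/8,000) × 36.1 = 8.664
  67+: (2,400/8,000) × 58.4 = 17.52
Post-stratified estimate = 58 → 58.0%.

58.0%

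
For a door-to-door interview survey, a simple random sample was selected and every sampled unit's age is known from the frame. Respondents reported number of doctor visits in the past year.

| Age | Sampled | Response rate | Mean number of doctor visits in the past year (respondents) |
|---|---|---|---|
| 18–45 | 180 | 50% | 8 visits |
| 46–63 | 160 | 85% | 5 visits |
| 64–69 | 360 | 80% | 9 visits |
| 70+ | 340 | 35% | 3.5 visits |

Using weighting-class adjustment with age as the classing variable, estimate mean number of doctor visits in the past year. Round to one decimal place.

Inverse-response-rate weighting restores each class to its sampled count, so class totals weight by n_sampled:
  18–45: 180 × 8 = 1440
  46–63: 160 × 5 = 800
  64–69: 360 × 9 = 3240
  70+: 340 × 3.5 = 1190
Adjusted estimate = 6670 / 1,040 = 6.41346 → 6.4.

6.4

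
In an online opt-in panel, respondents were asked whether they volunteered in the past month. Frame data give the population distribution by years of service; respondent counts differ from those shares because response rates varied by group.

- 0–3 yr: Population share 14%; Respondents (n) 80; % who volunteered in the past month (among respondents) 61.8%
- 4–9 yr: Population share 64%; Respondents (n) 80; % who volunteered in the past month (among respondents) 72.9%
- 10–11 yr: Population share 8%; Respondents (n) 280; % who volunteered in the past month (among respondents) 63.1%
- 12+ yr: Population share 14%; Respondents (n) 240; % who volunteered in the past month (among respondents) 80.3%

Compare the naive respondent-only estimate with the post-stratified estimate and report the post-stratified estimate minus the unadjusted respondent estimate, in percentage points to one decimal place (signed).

Unadjusted (pooled respondent) estimate weights by respondent counts:
  (80/680)×61.8 + (80/680)×72.9 + (280/680)×63.1 + (240/680)×80.3 = 70.1706%
Reweighting by population years of service shares:
  0.14×61.8 + 0.64×72.9 + 0.08×63.1 + 0.14×80.3 = 71.598%
Difference = 71.598 − 70.1706 = 1.4274 pp.

+1.4 percentage points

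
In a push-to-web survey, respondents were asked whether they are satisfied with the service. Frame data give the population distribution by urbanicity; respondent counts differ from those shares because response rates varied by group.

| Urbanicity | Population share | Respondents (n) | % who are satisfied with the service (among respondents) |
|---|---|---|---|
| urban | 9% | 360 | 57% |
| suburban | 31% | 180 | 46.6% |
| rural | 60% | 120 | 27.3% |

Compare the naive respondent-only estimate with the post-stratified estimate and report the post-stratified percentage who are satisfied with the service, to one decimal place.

36.0%

Without adjustment, the pooled respondent share is:
  (360/660)×57 + (180/660)×46.6 + (120/660)×27.3 = 48.7636%
Post-stratifying to population shares instead:
  0.09×57 + 0.31×46.6 + 0.6×27.3 = 35.956%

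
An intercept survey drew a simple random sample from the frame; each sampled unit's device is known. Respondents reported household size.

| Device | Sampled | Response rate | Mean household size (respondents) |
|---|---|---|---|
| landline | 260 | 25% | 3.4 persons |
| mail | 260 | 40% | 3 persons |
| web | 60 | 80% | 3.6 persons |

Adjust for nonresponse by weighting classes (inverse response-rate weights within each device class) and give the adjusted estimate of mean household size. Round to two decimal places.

3.24

Weighting each respondent by the inverse class response rate inflates each class back to its sampled size, so the class weight is n_sampled:
  landline: 260 × 3.4 = 884
  mail: 260 × 3 = 780
  web: 60 × 3.6 = 216
Adjusted estimate = 1880 / 580 = 3.24138 → 3.24.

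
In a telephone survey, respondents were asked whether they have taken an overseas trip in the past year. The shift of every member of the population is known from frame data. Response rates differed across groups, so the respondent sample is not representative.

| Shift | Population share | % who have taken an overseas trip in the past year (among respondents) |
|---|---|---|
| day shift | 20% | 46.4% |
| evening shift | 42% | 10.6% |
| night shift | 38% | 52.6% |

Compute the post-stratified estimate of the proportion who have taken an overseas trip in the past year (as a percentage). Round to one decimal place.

33.7%

Weight each group's respondent value by its population share:
  day shift: 0.2 × 46.4 = 9.28
  evening shift: 0.42 × 10.6 = 4.452
  night shift: 0.38 × 52.6 = 19.988
Post-stratified estimate = 33.72 → 33.7%.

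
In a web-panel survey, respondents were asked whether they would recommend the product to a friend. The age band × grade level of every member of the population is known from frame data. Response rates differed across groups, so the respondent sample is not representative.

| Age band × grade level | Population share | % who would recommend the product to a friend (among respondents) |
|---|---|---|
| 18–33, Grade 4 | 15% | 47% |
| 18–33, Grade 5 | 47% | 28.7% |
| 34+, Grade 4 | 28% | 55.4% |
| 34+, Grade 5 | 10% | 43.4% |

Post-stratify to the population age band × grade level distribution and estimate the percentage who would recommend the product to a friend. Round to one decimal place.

Each cell contributes population-share × respondent value:
  18–33, Grade 4: 0.15 × 47 = 7.05
  18–33, Grade 5: 0.47 × 28.7 = 13.489
  34+, Grade 4: 0.28 × 55.4 = 15.512
  34+, Grade 5: 0.1 × 43.4 = 4.34
Post-stratified estimate = 40.391 → 40.4%.

40.4%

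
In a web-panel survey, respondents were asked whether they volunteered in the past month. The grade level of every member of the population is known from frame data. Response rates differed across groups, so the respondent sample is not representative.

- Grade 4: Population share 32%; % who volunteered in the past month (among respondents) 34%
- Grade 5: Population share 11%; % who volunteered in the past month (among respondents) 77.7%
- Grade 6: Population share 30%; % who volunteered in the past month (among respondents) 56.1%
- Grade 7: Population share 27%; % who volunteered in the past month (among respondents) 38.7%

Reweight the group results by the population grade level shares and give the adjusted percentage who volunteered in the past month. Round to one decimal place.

46.7%

Weight each group's respondent value by its population share:
  Grade 4: 0.32 × 34 = 10.88
  Grade 5: 0.11 × 77.7 = 8.547
  Grade 6: 0.3 × 56.1 = 16.83
  Grade 7: 0.27 × 38.7 = 10.449
Post-stratified estimate = 46.706 → 46.7%.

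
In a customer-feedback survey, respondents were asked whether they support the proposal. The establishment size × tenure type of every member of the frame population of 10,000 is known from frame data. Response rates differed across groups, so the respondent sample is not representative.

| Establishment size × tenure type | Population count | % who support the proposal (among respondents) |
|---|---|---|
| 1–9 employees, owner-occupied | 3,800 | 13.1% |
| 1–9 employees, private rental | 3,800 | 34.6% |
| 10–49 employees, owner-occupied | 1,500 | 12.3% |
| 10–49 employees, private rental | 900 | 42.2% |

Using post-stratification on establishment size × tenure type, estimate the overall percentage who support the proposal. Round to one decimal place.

Post-stratification weights by population share, not respondent share:
  1–9 employees, owner-occupied: (3,800/10,000) × 13.1 = 4.978
  1–9 employees, private rental: (3,800/10,000) × 34.6 = 13.148
  10–49 employees, owner-occupied: (1,500/10,000) × 12.3 = 1.845
  10–49 employees, private rental: (900/10,000) × 42.2 = 3.798
Post-stratified estimate = 23.769 → 23.8%.

23.8%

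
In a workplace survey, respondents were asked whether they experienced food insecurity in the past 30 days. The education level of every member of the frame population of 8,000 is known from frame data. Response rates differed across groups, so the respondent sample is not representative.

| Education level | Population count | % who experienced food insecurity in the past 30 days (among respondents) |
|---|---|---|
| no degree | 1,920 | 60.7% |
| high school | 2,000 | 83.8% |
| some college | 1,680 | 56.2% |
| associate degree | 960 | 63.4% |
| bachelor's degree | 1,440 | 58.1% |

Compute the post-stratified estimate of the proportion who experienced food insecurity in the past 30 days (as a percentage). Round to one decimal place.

65.4%

Each cell contributes population-share × respondent value:
  no degree: (1,920/8,000) × 60.7 = 14.568
  high school: (2,000/8,000) × 83.8 = 20.95
  some college: (1,680/8,000) × 56.2 = 11.802
  associate degree: (960/8,000) × 63.4 = 7.608
  bachelor's degree: (1,440/8,000) × 58.1 = 10.458
Post-stratified estimate = 65.386 → 65.4%.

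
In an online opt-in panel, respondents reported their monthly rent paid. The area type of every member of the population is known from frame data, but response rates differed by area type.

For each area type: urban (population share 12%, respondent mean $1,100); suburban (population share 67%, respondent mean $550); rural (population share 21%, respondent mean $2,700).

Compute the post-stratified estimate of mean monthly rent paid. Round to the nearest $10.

Weight each group's respondent value by its population share:
  urban: 0.12 × 1100 = 132
  suburban: 0.67 × 550 = 368.5
  rural: 0.21 × 2700 = 567
Post-stratified estimate = 1067.5 → $1,070.

$1,070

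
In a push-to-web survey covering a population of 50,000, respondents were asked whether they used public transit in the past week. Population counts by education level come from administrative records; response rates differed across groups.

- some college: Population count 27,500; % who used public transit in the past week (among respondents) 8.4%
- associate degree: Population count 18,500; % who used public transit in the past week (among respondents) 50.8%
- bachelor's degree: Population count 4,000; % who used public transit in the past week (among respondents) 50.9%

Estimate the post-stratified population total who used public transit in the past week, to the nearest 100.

13,700

Apply each group's respondent rate to its population count:
  some college: 27,500 × 8.4% = 2310
  associate degree: 18,500 × 50.8% = 9398
  bachelor's degree: 4,000 × 50.9% = 2036
Estimated total = 13,744 → 13,700.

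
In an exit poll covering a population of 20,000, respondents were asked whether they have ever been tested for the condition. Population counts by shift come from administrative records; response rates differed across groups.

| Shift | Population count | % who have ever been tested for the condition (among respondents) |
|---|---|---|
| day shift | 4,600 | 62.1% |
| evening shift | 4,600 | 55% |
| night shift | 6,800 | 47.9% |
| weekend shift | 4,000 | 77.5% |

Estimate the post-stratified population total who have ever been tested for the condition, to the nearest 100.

Each cell contributes its population count × the respondent rate:
  day shift: 4,600 × 62.1% = 2856.6
  evening shift: 4,600 × 55% = 2530
  night shift: 6,800 × 47.9% = 3257.2
  weekend shift: 4,000 × 77.5% = 3100
Estimated total = 11743.8 → 11,700.

11,700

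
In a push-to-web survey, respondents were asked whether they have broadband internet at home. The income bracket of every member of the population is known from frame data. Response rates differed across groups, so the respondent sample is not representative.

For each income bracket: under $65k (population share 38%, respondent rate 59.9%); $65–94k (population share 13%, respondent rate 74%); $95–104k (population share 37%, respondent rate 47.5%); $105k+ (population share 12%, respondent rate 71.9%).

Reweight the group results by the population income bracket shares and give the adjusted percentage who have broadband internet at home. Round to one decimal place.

Post-stratification weights by population share, not respondent share:
  under $65k: 0.38 × 59.9 = 22.762
  $65–94k: 0.13 × 74 = 9.62
  $95–104k: 0.37 × 47.5 = 17.575
  $105k+: 0.12 × 71.9 = 8.628
Post-stratified estimate = 58.585 → 58.6%.

58.6%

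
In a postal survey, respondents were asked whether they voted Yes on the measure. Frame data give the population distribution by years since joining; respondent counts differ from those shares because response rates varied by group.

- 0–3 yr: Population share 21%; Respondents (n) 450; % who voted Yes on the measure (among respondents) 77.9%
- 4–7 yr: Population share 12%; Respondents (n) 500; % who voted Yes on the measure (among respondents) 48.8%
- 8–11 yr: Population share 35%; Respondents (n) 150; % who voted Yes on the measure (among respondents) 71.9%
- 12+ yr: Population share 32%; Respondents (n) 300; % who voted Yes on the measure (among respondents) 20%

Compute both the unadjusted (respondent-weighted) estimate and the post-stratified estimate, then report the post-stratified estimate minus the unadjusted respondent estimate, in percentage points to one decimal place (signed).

Without adjustment, the pooled respondent share is:
  (450/1400)×77.9 + (500/1400)×48.8 + (150/1400)×71.9 + (300/1400)×20 = 54.4571%
Post-stratifying to population shares instead:
  0.21×77.9 + 0.12×48.8 + 0.35×71.9 + 0.32×20 = 53.78%
Difference = 53.78 − 54.4571 = -0.6771 pp.

-0.7 percentage points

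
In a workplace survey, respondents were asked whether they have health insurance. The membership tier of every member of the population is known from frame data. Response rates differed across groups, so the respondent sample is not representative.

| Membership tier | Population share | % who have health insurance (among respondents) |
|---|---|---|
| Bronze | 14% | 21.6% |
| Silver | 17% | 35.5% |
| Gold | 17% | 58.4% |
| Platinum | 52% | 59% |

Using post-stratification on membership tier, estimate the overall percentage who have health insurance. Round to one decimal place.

49.7%

Each cell contributes population-share × respondent value:
  Bronze: 0.14 × 21.6 = 3.024
  Silver: 0.17 × 35.5 = 6.035
  Gold: 0.17 × 58.4 = 9.928
  Platinum: 0.52 × 59 = 30.68
Post-stratified estimate = 49.667 → 49.7%.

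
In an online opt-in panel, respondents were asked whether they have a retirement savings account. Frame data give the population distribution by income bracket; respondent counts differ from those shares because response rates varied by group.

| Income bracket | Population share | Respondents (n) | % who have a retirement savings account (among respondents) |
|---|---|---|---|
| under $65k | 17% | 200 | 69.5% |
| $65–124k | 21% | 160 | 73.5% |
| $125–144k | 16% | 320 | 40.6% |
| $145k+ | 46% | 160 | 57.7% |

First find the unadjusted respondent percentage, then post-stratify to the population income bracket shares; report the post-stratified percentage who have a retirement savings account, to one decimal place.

Without adjustment, the pooled respondent share is:
  (200/840)×69.5 + (160/840)×73.5 + (320/840)×40.6 + (160/840)×57.7 = 57.0048%
Post-stratifying to population shares instead:
  0.17×69.5 + 0.21×73.5 + 0.16×40.6 + 0.46×57.7 = 60.288%

60.3%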